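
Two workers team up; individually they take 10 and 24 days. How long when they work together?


Rate of A = 1/10 per day
Rate of B = 1/24 per day
Combined rate = 1/10 + 1/24 = 34/240 ≈ 0.1417 per day
Days = 1 / combined rate = 240/34
≈ 7.06 days

7.06 days


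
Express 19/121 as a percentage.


Percentage = (part / whole) × 100
= (19 / 121) × 100
≈ 15.70%

15.70%


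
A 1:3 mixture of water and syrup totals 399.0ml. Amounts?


Total parts = 1 + 3 = 4
water: 399.0 × 1/4 = 99.8ml
syrup: 399.0 × 3/4 = 299.3ml
= 99.8ml and 299.3ml

99.8ml and 299.3ml


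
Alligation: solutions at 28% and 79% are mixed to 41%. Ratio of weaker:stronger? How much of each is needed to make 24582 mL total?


Let x parts of 28% mix with y parts of 79%.
28x + 79y = 41(x + y)
28x + 79y = 41x + 41y
x(28 - 41) = y(41 - 79)
x/y = (79 - 41)/(41 - 28) = 38/13
Simplify: 38:13
Total parts = 51; one part = 24582/51 = 482.00 mL
28% solution: 38×482.00 = 18316.00 mL
79% solution: 13×482.00 = 6266.00 mL
= ratio 38:13; 18316.00 mL and 6266.00 mL

ratio 38:13; 18316.00 mL and 6266.00 mL


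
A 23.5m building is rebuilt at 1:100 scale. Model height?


Model size = real / scale
= 23.5 / 100
= 0.2350 m

0.2350 m


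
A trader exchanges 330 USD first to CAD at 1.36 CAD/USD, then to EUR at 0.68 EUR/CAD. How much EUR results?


Step 1: 330 USD × 1.36 = 448.80 CAD
Step 2: 448.80 CAD × 0.68 = 305.18 EUR
Implied rate USD→EUR = 1.36 × 0.68 = 0.9248
= 305.18 EUR

305.18 EUR


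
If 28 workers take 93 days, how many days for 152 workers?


Inverse proportion: x × y = constant
k = 28 × 93 = 2604
y₂ = k / 152 = 2604 / 152
= 17.13

17.13


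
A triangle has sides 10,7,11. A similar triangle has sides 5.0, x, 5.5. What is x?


Scale factor = 5.0/10 = 0.5
Missing side = 7 × 0.5
= 3.5

3.5


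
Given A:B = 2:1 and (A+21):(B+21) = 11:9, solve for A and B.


Let A = 2k, B = 1k.
(2k + 21) / (1k + 21) = 11/9
Cross-multiply: 9(2k + 21) = 11(1k + 21)
18k + 189 = 11k + 231
18k - 11k = 231 - 189
7k = 42
k = 42/7 = 6
A = 2×6 = 12, B = 1×6 = 6
= A = 12, B = 6

A = 12, B = 6


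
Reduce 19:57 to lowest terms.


GCD(19, 57) = 19
19/19 : 57/19
= 1:3

1:3


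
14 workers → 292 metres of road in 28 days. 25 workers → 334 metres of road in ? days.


Days ∝ work / workers, so d₂ = d₁ × (m₁/m₂) × (w₂/w₁)
Workers factor (inverse): 14/25 = 0.5600
Work factor (direct): 334/292 ≈ 1.1438
d₂ = 28 × 14/25 × 334/292 = (28 × 14 × 334) / (25 × 292) = 130928/7300
≈ 17.94 days

17.94 days


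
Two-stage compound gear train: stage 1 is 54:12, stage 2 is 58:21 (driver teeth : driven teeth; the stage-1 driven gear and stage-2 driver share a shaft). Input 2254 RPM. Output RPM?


Stage 1: RPM_B = RPM_A × t_A/t_B = 2254 × 54/12 = 121716/12 = 10143.00
B and C share a shaft → RPM_C = RPM_B
Stage 2: RPM_D = RPM_C × t_C/t_D = RPM_A × (t_A×t_C)/(t_B×t_D)
Overall ratio = (54×58)/(12×21) = 3132/252
RPM_D = 2254 × 3132/252 = 7059528/252
= 28014.00 RPM

28014.00 RPM


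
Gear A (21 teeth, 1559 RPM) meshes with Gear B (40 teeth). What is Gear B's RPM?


Gear ratio = 21:40 = 21:40
RPM_B = RPM_A × (teeth_A / teeth_B)
= 1559 × (21/40)
= 818.5 RPM

818.5 RPM


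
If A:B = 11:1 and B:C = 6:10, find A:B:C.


Match B: multiply A:B by 6 → 66:6
Multiply B:C by 1 → 6:10
Combined: 66:6:10
GCD = 2
= 33:3:5

33:3:5


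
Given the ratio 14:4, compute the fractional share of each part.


Total parts = 14 + 4 = 18
First part: 14/18 = 7/9
Second part: 4/18 = 2/9
= 7/9 and 2/9

7/9 and 2/9


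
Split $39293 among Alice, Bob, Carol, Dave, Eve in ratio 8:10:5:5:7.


Total parts = 8 + 10 + 5 + 5 + 7 = 35
Alice: 39293 × 8/35 = 8981.26
Bob: 39293 × 10/35 = 11226.57
Carol: 39293 × 5/35 = 5613.29
Dave: 39293 × 5/35 = 5613.29
Eve: 39293 × 7/35 = 7858.60
= Alice: $8981.26, Bob: $11226.57, Carol: $5613.29, Dave: $5613.29, Eve: $7858.60

Alice: $8981.26, Bob: $11226.57, Carol: $5613.29, Dave: $5613.29, Eve: $7858.60


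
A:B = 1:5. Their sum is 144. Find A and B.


Let A = 1k, B = 5k.
1k + 5k = 144
6k = 144 → k = 144/6 = 24
A = 1×24 = 24, B = 5×24 = 120
= A = 24, B = 120

A = 24, B = 120


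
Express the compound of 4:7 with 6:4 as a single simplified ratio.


Compound ratio = (4×6) : (7×4)
= 24:28
GCD = 4
= 6:7

6:7


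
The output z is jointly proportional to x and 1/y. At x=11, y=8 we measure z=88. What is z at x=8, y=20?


z = k·x/y
Solve for k using the known point: k = z·y/x = 88×8/11 = 704/11 = 64.0000
Now evaluate at x=8, y=20:
z = k × 8 / 20 = (704 × 8) / (11 × 20) = 5632/220
= 25.6000

25.6000


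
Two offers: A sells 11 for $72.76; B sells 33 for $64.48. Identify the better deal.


Deal A: $72.76/11 = $6.6145/unit
Deal B: $64.48/33 = $1.9539/unit
B is cheaper per unit
= Deal B

Deal B


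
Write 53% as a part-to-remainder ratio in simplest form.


53% means 53 parts out of 100; remainder = 47
Part : remainder = 53:47
GCD = 1
= 53:47

53:47


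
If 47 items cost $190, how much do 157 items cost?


Direct proportion: y/x = constant
k = 190/47 ≈ 4.0426
y₂ = k × 157 = 190 × 157 / 47 = 29830/47
≈ 634.68

634.68


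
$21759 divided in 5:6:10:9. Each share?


Total parts = 5 + 6 + 10 + 9 = 30
Part 1: 21759 × 5/30 = 3626.50
Part 2: 21759 × 6/30 = 4351.80
Part 3: 21759 × 10/30 = 7253.00
Part 4: 21759 × 9/30 = 6527.70
= Part 1: $3626.50, Part 2: $4351.80, Part 3: $7253.00, Part 4: $6527.70

Part 1: $3626.50, Part 2: $4351.80, Part 3: $7253.00, Part 4: $6527.70


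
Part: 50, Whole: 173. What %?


Percentage = (part / whole) × 100
= (50 / 173) × 100
≈ 28.90%

28.90%


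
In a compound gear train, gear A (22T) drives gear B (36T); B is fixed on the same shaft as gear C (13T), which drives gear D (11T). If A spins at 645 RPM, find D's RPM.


Stage 1: RPM_B = RPM_A × t_A/t_B = 645 × 22/36 = 14190/36 ≈ 394.17
B and C share a shaft → RPM_C = RPM_B
Stage 2: RPM_D = RPM_C × t_C/t_D = RPM_A × (t_A×t_C)/(t_B×t_D)
Overall ratio = (22×13)/(36×11) = 286/396
RPM_D = 645 × 286/396 = 184470/396
≈ 465.83 RPM

465.83 RPM


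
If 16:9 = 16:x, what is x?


Cross multiply: 16 × x = 9 × 16
16x = 144
x = 144 / 16
= 9.00

9.00


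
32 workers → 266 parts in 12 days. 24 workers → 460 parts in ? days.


Days ∝ work / workers, so d₂ = d₁ × (m₁/m₂) × (w₂/w₁)
Workers factor (inverse): 32/24 ≈ 1.3333
Work factor (direct): 460/266 ≈ 1.7293
d₂ = 12 × 32/24 × 460/266 = (12 × 32 × 460) / (24 × 266) = 176640/6384
≈ 27.67 days

27.67 days


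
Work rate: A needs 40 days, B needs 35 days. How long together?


Rate of A = 1/40 per day
Rate of B = 1/35 per day
Combined rate = 1/40 + 1/35 = 75/1400 ≈ 0.0536 per day
Days = 1 / combined rate = 1400/75
≈ 18.67 days

18.67 days


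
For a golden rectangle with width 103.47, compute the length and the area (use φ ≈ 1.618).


φ = (1 + √5) / 2 ≈ 1.618
Length = width × φ = 103.47 × 1.618 = 167.41446
≈ 167.41
Area = width × length = 103.47 × 167.41446 = 17322.3741762 ≈ 17322.37
= Length: 167.41, Area: 17322.37

Length: 167.41, Area: 17322.37


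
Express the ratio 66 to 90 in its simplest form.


GCD(66, 90) = 6
66/6 : 90/6
= 11:15

11:15


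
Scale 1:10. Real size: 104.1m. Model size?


Model size = real / scale
= 104.1 / 10
= 10.4100 m

10.4100 m


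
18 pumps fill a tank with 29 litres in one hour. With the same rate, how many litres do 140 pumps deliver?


Direct proportion: y/x = constant
k = 29/18 ≈ 1.6111
y₂ = k × 140 = 29 × 140 / 18 = 4060/18
≈ 225.56

225.56


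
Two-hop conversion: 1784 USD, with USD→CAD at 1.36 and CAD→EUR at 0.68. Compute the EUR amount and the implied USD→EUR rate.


Step 1: 1784 USD × 1.36 = 2426.24 CAD
Step 2: 2426.24 CAD × 0.68 = 1649.84 EUR
Implied rate USD→EUR = 1.36 × 0.68 = 0.9248
= 1649.84 EUR; implied rate 0.9248 EUR/USD

1649.84 EUR; implied rate 0.9248 EUR/USD


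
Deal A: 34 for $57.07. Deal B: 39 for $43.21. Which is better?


Deal A: $57.07/34 = $1.6785/unit
Deal B: $43.21/39 = $1.1079/unit
B is cheaper per unit
= Deal B

Deal B


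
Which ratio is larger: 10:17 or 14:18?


10/17 = 0.5882
14/18 = 0.7778
0.5882 < 0.7778, so 10:17 is less
= 14:18

14:18


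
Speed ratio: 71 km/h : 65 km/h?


Ratio = 71:65
GCD = 1
Simplified = 71:65
Time ratio (same distance) = 65:71
Speed ratio = 71:65

71:65


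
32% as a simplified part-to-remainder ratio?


32% means 32 parts out of 100; remainder = 68
Part : remainder = 32:68
GCD = 4
= 8:17

8:17


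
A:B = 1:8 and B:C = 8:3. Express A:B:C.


Match B: multiply A:B by 8 → 8:64
Multiply B:C by 8 → 64:24
Combined: 8:64:24
GCD = 8
= 1:8:3

1:8:3


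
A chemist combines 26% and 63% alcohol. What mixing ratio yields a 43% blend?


Let x parts of 26% mix with y parts of 63%.
26x + 63y = 43(x + y)
26x + 63y = 43x + 43y
x(26 - 43) = y(43 - 63)
x/y = (63 - 43)/(43 - 26) = 20/17
Simplify: 20:17
= 20:17

20:17


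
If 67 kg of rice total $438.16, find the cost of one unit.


Unit rate = total / quantity
= 438.16 / 67
= $6.54 per unit

$6.54 per unit


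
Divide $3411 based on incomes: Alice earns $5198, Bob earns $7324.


Total income = 5198 + 7324 = $12522
Alice: $3411 × 5198/12522 = $1415.94
Bob: $3411 × 7324/12522 = $1995.06
= Alice: $1415.94, Bob: $1995.06

Alice: $1415.94, Bob: $1995.06


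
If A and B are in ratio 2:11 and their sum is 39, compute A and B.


Let A = 2k, B = 11k.
2k + 11k = 39
13k = 39 → k = 39/13 = 3
A = 2×3 = 6, B = 11×3 = 33
= A = 6, B = 33

A = 6, B = 33


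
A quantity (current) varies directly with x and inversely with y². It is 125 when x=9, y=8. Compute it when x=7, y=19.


z = k·x/y²
Solve for k using the known point: k = z·y²/x = 125×64/9 = 8000/9 ≈ 888.8889
Now evaluate at x=7, y=19:
z = k × 7 / 361 = (8000 × 7) / (9 × 361) = 56000/3249
≈ 17.2361

17.2361


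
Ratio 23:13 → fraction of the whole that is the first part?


Total parts = 23 + 13 = 36
First part: 23/36 = 23/36
= 23/36

23/36


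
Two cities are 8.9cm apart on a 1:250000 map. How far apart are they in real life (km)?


Real distance = map distance × scale
= 8.9cm × 250000
= 2225000 cm = 22250.0 m
= 22.250 km

22.250 km


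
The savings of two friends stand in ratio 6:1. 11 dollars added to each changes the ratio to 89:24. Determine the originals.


Let A = 6k, B = 1k.
(6k + 11) / (1k + 11) = 89/24
Cross-multiply: 24(6k + 11) = 89(1k + 11)
144k + 264 = 89k + 979
144k - 89k = 979 - 264
55k = 715
k = 715/55 = 13
A = 6×13 = 78, B = 1×13 = 13
= A = 78, B = 13

A = 78, B = 13


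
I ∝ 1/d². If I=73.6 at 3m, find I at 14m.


I₁d₁² = I₂d₂²
I₂ = I₁ × (d₁/d₂)²
= 73.6 × (3/14)²
= 73.6 × 9/196
= 662.4/196
≈ 3.3796

3.3796


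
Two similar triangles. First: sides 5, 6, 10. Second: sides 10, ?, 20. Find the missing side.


Scale factor = 10/5 = 2
Missing side = 6 × 2
= 12.0

12.0


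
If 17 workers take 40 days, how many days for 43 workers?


Inverse proportion: x × y = constant
k = 17 × 40 = 680
y₂ = k / 43 = 680 / 43
= 15.81

15.81


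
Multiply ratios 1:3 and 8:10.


Compound ratio = (1×8) : (3×10)
= 8:30
GCD = 2
= 4:15

4:15


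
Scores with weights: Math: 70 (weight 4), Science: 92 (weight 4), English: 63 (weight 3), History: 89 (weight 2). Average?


Numerator = 70×4 + 92×4 + 63×3 + 89×2
= 280 + 368 + 189 + 178
= 1015
Total weight = 13
Weighted avg = 1015/13
= 78.08

78.08


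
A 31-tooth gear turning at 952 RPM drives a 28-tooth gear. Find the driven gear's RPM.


Gear ratio = 31:28 = 31:28
RPM_B = RPM_A × (teeth_A / teeth_B)
= 952 × (31/28)
= 1054.0 RPM

1054.0 RPM


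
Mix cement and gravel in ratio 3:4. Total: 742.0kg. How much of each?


Total parts = 3 + 4 = 7
cement: 742.0 × 3/7 = 318.0kg
gravel: 742.0 × 4/7 = 424.0kg
= 318.0kg and 424.0kg

318.0kg and 424.0kg


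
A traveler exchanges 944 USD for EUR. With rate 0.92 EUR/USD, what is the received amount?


Amount × rate = 944 × 0.92
= 868.48 EUR

868.48 EUR


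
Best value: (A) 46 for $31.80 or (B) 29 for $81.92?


Deal A: $31.80/46 = $0.6913/unit
Deal B: $81.92/29 = $2.8248/unit
A is cheaper per unit
= Deal A

Deal A


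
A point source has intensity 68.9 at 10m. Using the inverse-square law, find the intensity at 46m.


I₁d₁² = I₂d₂²
I₂ = I₁ × (d₁/d₂)²
= 68.9 × (10/46)²
= 68.9 × 100/2116
= 6890/2116
≈ 3.2561

3.2561


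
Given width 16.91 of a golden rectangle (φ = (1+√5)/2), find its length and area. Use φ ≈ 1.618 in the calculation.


φ = (1 + √5) / 2 ≈ 1.618
Length = width × φ = 16.91 × 1.618 = 27.36038
≈ 27.36
Area = width × length = 16.91 × 27.36038 = 462.6640258 ≈ 462.66
= Length: 27.36, Area: 462.66

Length: 27.36, Area: 462.66


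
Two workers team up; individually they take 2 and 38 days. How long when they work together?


Rate of A = 1/2 per day
Rate of B = 1/38 per day
Combined rate = 1/2 + 1/38 = 40/76 ≈ 0.5263 per day
Days = 1 / combined rate = 76/40
= 1.90 days

1.90 days


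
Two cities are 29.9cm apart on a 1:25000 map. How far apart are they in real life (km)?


Real distance = map distance × scale
= 29.9cm × 25000
= 747500 cm = 7475.0 m
= 7.475 km

7.475 km


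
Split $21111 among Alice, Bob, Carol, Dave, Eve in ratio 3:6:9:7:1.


Total parts = 3 + 6 + 9 + 7 + 1 = 26
Alice: 21111 × 3/26 = 2435.88
Bob: 21111 × 6/26 = 4871.77
Carol: 21111 × 9/26 = 7307.65
Dave: 21111 × 7/26 = 5683.73
Eve: 21111 × 1/26 = 811.96
= Alice: $2435.88, Bob: $4871.77, Carol: $7307.65, Dave: $5683.73, Eve: $811.96

Alice: $2435.88, Bob: $4871.77, Carol: $7307.65, Dave: $5683.73, Eve: $811.96


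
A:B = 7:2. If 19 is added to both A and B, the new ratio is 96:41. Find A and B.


Let A = 7k, B = 2k.
(7k + 19) / (2k + 19) = 96/41
Cross-multiply: 41(7k + 19) = 96(2k + 19)
287k + 779 = 192k + 1824
287k - 192k = 1824 - 779
95k = 1045
k = 1045/95 = 11
A = 7×11 = 77, B = 2×11 = 22
= A = 77, B = 22

A = 77, B = 22


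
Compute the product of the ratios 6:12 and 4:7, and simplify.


Compound ratio = (6×4) : (12×7)
= 24:84
GCD = 12
= 2:7

2:7


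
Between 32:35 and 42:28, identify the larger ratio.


32/35 = 0.9143
42/28 = 1.5000
0.9143 < 1.5000, so 32:35 is less
= 42:28

42:28


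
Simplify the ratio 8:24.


GCD(8, 24) = 8
8/8 : 24/8
= 1:3

1:3


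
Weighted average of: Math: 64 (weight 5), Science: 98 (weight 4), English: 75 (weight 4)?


Numerator = 64×5 + 98×4 + 75×4
= 320 + 392 + 300
= 1012
Total weight = 13
Weighted avg = 1012/13
= 77.85

77.85


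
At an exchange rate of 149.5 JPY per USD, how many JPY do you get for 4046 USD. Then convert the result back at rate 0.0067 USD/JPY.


Amount × rate = 4046 × 149.5 = 604877.00 JPY
Round-trip: 604877.00 × 0.0067 = 4052.68 USD
= 604877.00 JPY, then 4052.68 USD

604877.00 JPY, then 4052.68 USD


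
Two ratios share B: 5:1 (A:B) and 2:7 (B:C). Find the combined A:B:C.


Match B: multiply A:B by 2 → 10:2
Multiply B:C by 1 → 2:7
Combined: 10:2:7
GCD = 1
= 10:2:7

10:2:7


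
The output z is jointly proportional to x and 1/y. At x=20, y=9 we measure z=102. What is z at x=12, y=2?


z = k·x/y
Solve for k using the known point: k = z·y/x = 102×9/20 = 918/20 = 45.9000
Now evaluate at x=12, y=2:
z = k × 12 / 2 = (918 × 12) / (20 × 2) = 11016/40
= 275.4000

275.4000


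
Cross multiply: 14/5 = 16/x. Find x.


Cross multiply: 14 × x = 5 × 16
14x = 80
x = 80 / 14
= 5.71

5.71


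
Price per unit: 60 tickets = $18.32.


Unit rate = total / quantity
= 18.32 / 60
= $0.31 per unit

$0.31 per unit


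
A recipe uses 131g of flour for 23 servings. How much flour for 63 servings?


Direct proportion: y/x = constant
k = 131/23 ≈ 5.6957
y₂ = k × 63 = 131 × 63 / 23 = 8253/23
≈ 358.83

358.83


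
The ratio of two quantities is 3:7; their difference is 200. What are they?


Let A = 3k, B = 7k.
7k - 3k = 200
4k = 200 → k = 200/4 = 50
A = 3×50 = 150, B = 7×50 = 350
= A = 150, B = 350

A = 150, B = 350


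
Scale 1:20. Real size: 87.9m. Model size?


Model size = real / scale
= 87.9 / 20
= 4.3950 m

4.3950 m


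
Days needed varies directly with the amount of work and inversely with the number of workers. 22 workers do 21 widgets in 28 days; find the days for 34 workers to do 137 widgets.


Days ∝ work / workers, so d₂ = d₁ × (m₁/m₂) × (w₂/w₁)
Workers factor (inverse): 22/34 ≈ 0.6471
Work factor (direct): 137/21 ≈ 6.5238
d₂ = 28 × 22/34 × 137/21 = (28 × 22 × 137) / (34 × 21) = 84392/714
≈ 118.20 days

118.20 days


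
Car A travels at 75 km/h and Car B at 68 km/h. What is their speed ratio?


Ratio = 75:68
GCD = 1
Simplified = 75:68
Time ratio (same distance) = 68:75
Speed ratio = 75:68

75:68


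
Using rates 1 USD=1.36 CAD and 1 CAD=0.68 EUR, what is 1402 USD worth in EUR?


Step 1: 1402 USD × 1.36 = 1906.72 CAD
Step 2: 1906.72 CAD × 0.68 = 1296.57 EUR
Implied rate USD→EUR = 1.36 × 0.68 = 0.9248
= 1296.57 EUR

1296.57 EUR


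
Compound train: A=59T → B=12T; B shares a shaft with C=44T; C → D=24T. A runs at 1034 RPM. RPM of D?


Stage 1: RPM_B = RPM_A × t_A/t_B = 1034 × 59/12 = 61006/12 ≈ 5083.83
B and C share a shaft → RPM_C = RPM_B
Stage 2: RPM_D = RPM_C × t_C/t_D = RPM_A × (t_A×t_C)/(t_B×t_D)
Overall ratio = (59×44)/(12×24) = 2596/288
RPM_D = 1034 × 2596/288 = 2684264/288
≈ 9320.36 RPM

9320.36 RPM


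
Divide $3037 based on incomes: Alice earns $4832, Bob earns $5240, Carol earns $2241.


Total income = 4832 + 5240 + 2241 = $12313
Alice: $3037 × 4832/12313 = $1191.81
Bob: $3037 × 5240/12313 = $1292.45
Carol: $3037 × 2241/12313 = $552.74
= Alice: $1191.81, Bob: $1292.45, Carol: $552.74

Alice: $1191.81, Bob: $1292.45, Carol: $552.74


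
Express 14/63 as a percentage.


Percentage = (part / whole) × 100
= (14 / 63) × 100
≈ 22.22%

22.22%


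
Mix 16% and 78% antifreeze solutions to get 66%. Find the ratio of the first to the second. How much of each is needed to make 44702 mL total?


Let x parts of 16% mix with y parts of 78%.
16x + 78y = 66(x + y)
16x + 78y = 66x + 66y
x(16 - 66) = y(66 - 78)
x/y = (78 - 66)/(66 - 16) = 12/50
Simplify: 6:25
Total parts = 31; one part = 44702/31 = 1442.00 mL
16% solution: 6×1442.00 = 8652.00 mL
78% solution: 25×1442.00 = 36050.00 mL
= ratio 6:25; 8652.00 mL and 36050.00 mL

ratio 6:25; 8652.00 mL and 36050.00 mL


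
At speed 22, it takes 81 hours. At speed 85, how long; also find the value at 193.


Inverse proportion: x × y = constant
k = 22 × 81 = 1782
At x=85: k/85 = 20.96
At x=193: k/193 = 9.23
= 20.96 and 9.23

20.96 and 9.23


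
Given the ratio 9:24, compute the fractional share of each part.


Total parts = 9 + 24 = 33
First part: 9/33 = 3/11
Second part: 24/33 = 8/11
= 3/11 and 8/11

3/11 and 8/11


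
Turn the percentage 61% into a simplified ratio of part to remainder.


61% means 61 parts out of 100; remainder = 39
Part : remainder = 61:39
GCD = 1
= 61:39

61:39


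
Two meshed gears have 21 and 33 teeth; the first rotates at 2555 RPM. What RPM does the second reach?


Gear ratio = 21:33 = 7:11
RPM_B = RPM_A × (teeth_A / teeth_B)
= 2555 × (21/33)
= 1625.9 RPM

1625.9 RPM


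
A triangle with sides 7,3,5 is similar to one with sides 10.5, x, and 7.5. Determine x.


Scale factor = 10.5/7 = 1.5
Missing side = 3 × 1.5
= 4.5

4.5


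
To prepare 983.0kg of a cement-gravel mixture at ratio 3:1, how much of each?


Total parts = 3 + 1 = 4
cement: 983.0 × 3/4 = 737.3kg
gravel: 983.0 × 1/4 = 245.8kg
= 737.3kg and 245.8kg

737.3kg and 245.8kg


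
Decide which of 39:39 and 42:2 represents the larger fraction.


39/39 = 1.0000
42/2 = 21.0000
1.0000 < 21.0000, so 39:39 is less
= 42:2

42:2


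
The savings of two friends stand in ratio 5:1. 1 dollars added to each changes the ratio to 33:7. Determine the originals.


Let A = 5k, B = 1k.
(5k + 1) / (1k + 1) = 33/7
Cross-multiply: 7(5k + 1) = 33(1k + 1)
35k + 7 = 33k + 33
35k - 33k = 33 - 7
2k = 26
k = 26/2 = 13
A = 5×13 = 65, B = 1×13 = 13
= A = 65, B = 13

A = 65, B = 13


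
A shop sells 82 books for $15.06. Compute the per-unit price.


Unit rate = total / quantity
= 15.06 / 82
= $0.18 per unit

$0.18 per unit


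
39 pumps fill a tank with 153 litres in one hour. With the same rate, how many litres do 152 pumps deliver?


Direct proportion: y/x = constant
k = 153/39 ≈ 3.9231
y₂ = k × 152 = 153 × 152 / 39 = 23256/39
≈ 596.31

596.31


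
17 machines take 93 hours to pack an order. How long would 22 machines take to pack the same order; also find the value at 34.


Inverse proportion: x × y = constant
k = 17 × 93 = 1581
At x=22: k/22 = 71.86
At x=34: k/34 = 46.50
= 71.86 and 46.50

71.86 and 46.50


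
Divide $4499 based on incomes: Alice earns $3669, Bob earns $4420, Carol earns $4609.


Total income = 3669 + 4420 + 4609 = $12698
Alice: $4499 × 3669/12698 = $1299.96
Bob: $4499 × 4420/12698 = $1566.04
Carol: $4499 × 4609/12698 = $1633.00
= Alice: $1299.96, Bob: $1566.04, Carol: $1633.00

Alice: $1299.96, Bob: $1566.04, Carol: $1633.00


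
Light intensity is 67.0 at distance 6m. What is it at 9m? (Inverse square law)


I₁d₁² = I₂d₂²
I₂ = I₁ × (d₁/d₂)²
= 67.0 × (6/9)²
= 67.0 × 36/81
= 2412/81
≈ 29.7778

29.7778


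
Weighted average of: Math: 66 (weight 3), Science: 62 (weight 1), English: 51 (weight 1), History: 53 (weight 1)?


Numerator = 66×3 + 62×1 + 51×1 + 53×1
= 198 + 62 + 51 + 53
= 364
Total weight = 6
Weighted avg = 364/6
= 60.67

60.67


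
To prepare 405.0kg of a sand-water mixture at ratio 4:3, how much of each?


Total parts = 4 + 3 = 7
sand: 405.0 × 4/7 = 231.4kg
water: 405.0 × 3/7 = 173.6kg
= 231.4kg and 173.6kg

231.4kg and 173.6kg


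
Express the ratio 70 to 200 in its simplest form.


GCD(70, 200) = 10
70/10 : 200/10
= 7:20

7:20


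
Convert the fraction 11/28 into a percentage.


Percentage = (part / whole) × 100
= (11 / 28) × 100
≈ 39.29%

39.29%


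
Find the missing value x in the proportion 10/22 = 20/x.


Cross multiply: 10 × x = 22 × 20
10x = 440
x = 440 / 10
= 44.00

44.00


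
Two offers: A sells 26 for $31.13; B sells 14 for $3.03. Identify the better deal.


Deal A: $31.13/26 = $1.1973/unit
Deal B: $3.03/14 = $0.2164/unit
B is cheaper per unit
= Deal B

Deal B


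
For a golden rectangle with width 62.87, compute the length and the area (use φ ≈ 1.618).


φ = (1 + √5) / 2 ≈ 1.618
Length = width × φ = 62.87 × 1.618 = 101.72366
≈ 101.72
Area = width × length = 62.87 × 101.72366 = 6395.3665042 ≈ 6395.37
= Length: 101.72, Area: 6395.37

Length: 101.72, Area: 6395.37


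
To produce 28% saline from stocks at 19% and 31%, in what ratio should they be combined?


Let x parts of 19% mix with y parts of 31%.
19x + 31y = 28(x + y)
19x + 31y = 28x + 28y
x(19 - 28) = y(28 - 31)
x/y = (31 - 28)/(28 - 19) = 3/9
Simplify: 1:3
= 1:3

1:3


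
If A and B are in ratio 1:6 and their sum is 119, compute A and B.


Let A = 1k, B = 6k.
1k + 6k = 119
7k = 119 → k = 119/7 = 17
A = 1×17 = 17, B = 6×17 = 102
= A = 17, B = 102

A = 17, B = 102


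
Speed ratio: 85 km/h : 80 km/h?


Ratio = 85:80
GCD = 5
Simplified = 17:16
Time ratio (same distance) = 16:17
Speed ratio = 17:16

17:16


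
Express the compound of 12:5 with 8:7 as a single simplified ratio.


Compound ratio = (12×8) : (5×7)
= 96:35
GCD = 1
= 96:35

96:35


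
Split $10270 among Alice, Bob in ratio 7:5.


Total parts = 7 + 5 = 12
Alice: 10270 × 7/12 = 5990.83
Bob: 10270 × 5/12 = 4279.17
= Alice: $5990.83, Bob: $4279.17

Alice: $5990.83, Bob: $4279.17


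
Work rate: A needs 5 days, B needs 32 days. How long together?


Rate of A = 1/5 per day
Rate of B = 1/32 per day
Combined rate = 1/5 + 1/32 = 37/160 ≈ 0.2313 per day
Days = 1 / combined rate = 160/37
≈ 4.32 days

4.32 days


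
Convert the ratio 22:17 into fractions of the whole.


Total parts = 22 + 17 = 39
First part: 22/39 = 22/39
Second part: 17/39 = 17/39
= 22/39 and 17/39

22/39 and 17/39


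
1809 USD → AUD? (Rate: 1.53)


Amount × rate = 1809 × 1.53
= 2767.77 AUD

2767.77 AUD


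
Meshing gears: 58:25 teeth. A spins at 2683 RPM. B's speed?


Gear ratio = 58:25 = 58:25
RPM_B = RPM_A × (teeth_A / teeth_B)
= 2683 × (58/25)
= 6224.6 RPM

6224.6 RPM


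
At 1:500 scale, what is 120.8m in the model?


Model size = real / scale
= 120.8 / 500
= 0.2416 m

0.2416 m


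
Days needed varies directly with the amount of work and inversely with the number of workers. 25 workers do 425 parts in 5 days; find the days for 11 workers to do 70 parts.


Days ∝ work / workers, so d₂ = d₁ × (m₁/m₂) × (w₂/w₁)
Workers factor (inverse): 25/11 ≈ 2.2727
Work factor (direct): 70/425 ≈ 0.1647
d₂ = 5 × 25/11 × 70/425 = (5 × 25 × 70) / (11 × 425) = 8750/4675
≈ 1.87 days

1.87 days


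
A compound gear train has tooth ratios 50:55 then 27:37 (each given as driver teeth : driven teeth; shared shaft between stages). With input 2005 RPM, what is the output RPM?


Stage 1: RPM_B = RPM_A × t_A/t_B = 2005 × 50/55 = 100250/55 ≈ 1822.73
B and C share a shaft → RPM_C = RPM_B
Stage 2: RPM_D = RPM_C × t_C/t_D = RPM_A × (t_A×t_C)/(t_B×t_D)
Overall ratio = (50×27)/(55×37) = 1350/2035
RPM_D = 2005 × 1350/2035 = 2706750/2035
≈ 1330.10 RPM

1330.10 RPM


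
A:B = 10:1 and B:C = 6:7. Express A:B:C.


Match B: multiply A:B by 6 → 60:6
Multiply B:C by 1 → 6:7
Combined: 60:6:7
GCD = 1
= 60:6:7

60:6:7


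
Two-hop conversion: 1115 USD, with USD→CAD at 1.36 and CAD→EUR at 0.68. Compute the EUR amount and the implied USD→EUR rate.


Step 1: 1115 USD × 1.36 = 1516.40 CAD
Step 2: 1516.40 CAD × 0.68 = 1031.15 EUR
Implied rate USD→EUR = 1.36 × 0.68 = 0.9248
= 1031.15 EUR; implied rate 0.9248 EUR/USD

1031.15 EUR; implied rate 0.9248 EUR/USD


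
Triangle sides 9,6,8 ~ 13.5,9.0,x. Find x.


Scale factor = 13.5/9 = 1.5
Missing side = 8 × 1.5
= 12.0

12.0


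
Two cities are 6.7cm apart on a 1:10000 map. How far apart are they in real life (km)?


Real distance = map distance × scale
= 6.7cm × 10000
= 67000 cm = 670.0 m
= 0.670 km

0.670 km


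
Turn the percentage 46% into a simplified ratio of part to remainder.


46% means 46 parts out of 100; remainder = 54
Part : remainder = 46:54
GCD = 2
= 23:27

23:27


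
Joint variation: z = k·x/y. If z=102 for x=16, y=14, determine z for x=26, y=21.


z = k·x/y
Solve for k using the known point: k = z·y/x = 102×14/16 = 1428/16 = 89.2500
Now evaluate at x=26, y=21:
z = k × 26 / 21 = (1428 × 26) / (16 × 21) = 37128/336
= 110.5000

110.5000


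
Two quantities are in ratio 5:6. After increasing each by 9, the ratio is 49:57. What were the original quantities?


Let A = 5k, B = 6k.
(5k + 9) / (6k + 9) = 49/57
Cross-multiply: 57(5k + 9) = 49(6k + 9)
285k + 513 = 294k + 441
285k - 294k = 441 - 513
-9k = -72
k = -72/-9 = 8
A = 5×8 = 40, B = 6×8 = 48
= A = 40, B = 48

A = 40, B = 48


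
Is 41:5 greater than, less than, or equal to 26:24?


41/5 = 8.2000
26/24 = 1.0833
8.2000 > 1.0833, so 41:5 is greater
= greater than

greater than


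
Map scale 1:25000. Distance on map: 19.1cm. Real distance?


Real distance = map distance × scale
= 19.1cm × 25000
= 477500 cm = 4775.0 m
= 4.775 km

4.775 km


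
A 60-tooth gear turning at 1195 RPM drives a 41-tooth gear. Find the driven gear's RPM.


Gear ratio = 60:41 = 60:41
RPM_B = RPM_A × (teeth_A / teeth_B)
= 1195 × (60/41)
= 1748.8 RPM

1748.8 RPM


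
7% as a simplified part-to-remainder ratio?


7% means 7 parts out of 100; remainder = 93
Part : remainder = 7:93
GCD = 1
= 7:93

7:93


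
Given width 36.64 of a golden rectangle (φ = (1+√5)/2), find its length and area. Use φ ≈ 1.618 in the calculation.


φ = (1 + √5) / 2 ≈ 1.618
Length = width × φ = 36.64 × 1.618 = 59.28352
≈ 59.28
Area = width × length = 36.64 × 59.28352 = 2172.1481728 ≈ 2172.15
= Length: 59.28, Area: 2172.15

Length: 59.28, Area: 2172.15


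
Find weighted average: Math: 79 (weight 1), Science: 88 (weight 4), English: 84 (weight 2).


Numerator = 79×1 + 88×4 + 84×2
= 79 + 352 + 168
= 599
Total weight = 7
Weighted avg = 599/7
= 85.57

85.57


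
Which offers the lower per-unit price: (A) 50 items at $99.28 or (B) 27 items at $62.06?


Deal A: $99.28/50 = $1.9856/unit
Deal B: $62.06/27 = $2.2985/unit
A is cheaper per unit
= Deal A

Deal A


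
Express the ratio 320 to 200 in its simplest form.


GCD(320, 200) = 40
320/40 : 200/40
= 8:5

8:5


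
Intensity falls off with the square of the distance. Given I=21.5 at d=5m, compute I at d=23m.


I₁d₁² = I₂d₂²
I₂ = I₁ × (d₁/d₂)²
= 21.5 × (5/23)²
= 21.5 × 25/529
= 537.5/529
≈ 1.0161

1.0161


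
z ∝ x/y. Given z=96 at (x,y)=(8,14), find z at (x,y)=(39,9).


z = k·x/y
Solve for k using the known point: k = z·y/x = 96×14/8 = 1344/8 = 168.0000
Now evaluate at x=39, y=9:
z = k × 39 / 9 = (1344 × 39) / (8 × 9) = 52416/72
= 728.0000

728.0000


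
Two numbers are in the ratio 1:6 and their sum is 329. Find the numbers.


Let A = 1k, B = 6k.
1k + 6k = 329
7k = 329 → k = 329/7 = 47
A = 1×47 = 47, B = 6×47 = 282
= A = 47, B = 282

A = 47, B = 282


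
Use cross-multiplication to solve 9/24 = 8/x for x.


Cross multiply: 9 × x = 24 × 8
9x = 192
x = 192 / 9
= 21.33

21.33


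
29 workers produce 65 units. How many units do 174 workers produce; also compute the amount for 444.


Direct proportion: y/x = constant
k = 65/29 ≈ 2.2414
y at x=174: k × 174 = 65 × 174 / 29 = 11310/29 = 390.00
y at x=444: k × 444 = 65 × 444 / 29 = 28860/29 ≈ 995.17
= 390.00 and 995.17

390.00 and 995.17


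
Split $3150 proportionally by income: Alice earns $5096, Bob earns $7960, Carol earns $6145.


Total income = 5096 + 7960 + 6145 = $19201
Alice: $3150 × 5096/19201 = $836.02
Bob: $3150 × 7960/19201 = $1305.87
Carol: $3150 × 6145/19201 = $1008.11
= Alice: $836.02, Bob: $1305.87, Carol: $1008.11

Alice: $836.02, Bob: $1305.87, Carol: $1008.11


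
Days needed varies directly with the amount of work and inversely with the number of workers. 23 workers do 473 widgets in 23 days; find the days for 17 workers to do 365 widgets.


Days ∝ work / workers, so d₂ = d₁ × (m₁/m₂) × (w₂/w₁)
Workers factor (inverse): 23/17 ≈ 1.3529
Work factor (direct): 365/473 ≈ 0.7717
d₂ = 23 × 23/17 × 365/473 = (23 × 23 × 365) / (17 × 473) = 193085/8041
≈ 24.01 days

24.01 days


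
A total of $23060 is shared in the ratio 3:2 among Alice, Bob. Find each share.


Total parts = 3 + 2 = 5
Alice: 23060 × 3/5 = 13836.00
Bob: 23060 × 2/5 = 9224.00
= Alice: $13836.00, Bob: $9224.00

Alice: $13836.00, Bob: $9224.00


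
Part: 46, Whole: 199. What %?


Percentage = (part / whole) × 100
= (46 / 199) × 100
≈ 23.12%

23.12%


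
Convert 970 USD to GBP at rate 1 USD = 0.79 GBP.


Amount × rate = 970 × 0.79
= 766.30 GBP

766.30 GBP


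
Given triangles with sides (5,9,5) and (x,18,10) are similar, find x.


Scale factor = 18/9 = 2
Missing side = 5 × 2
= 10.0

10.0


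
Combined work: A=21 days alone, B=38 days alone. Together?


Rate of A = 1/21 per day
Rate of B = 1/38 per day
Combined rate = 1/21 + 1/38 = 59/798 ≈ 0.0739 per day
Days = 1 / combined rate = 798/59
≈ 13.53 days

13.53 days


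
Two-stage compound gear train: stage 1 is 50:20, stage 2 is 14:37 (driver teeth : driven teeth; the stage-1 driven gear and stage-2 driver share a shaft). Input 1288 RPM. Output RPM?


Stage 1: RPM_B = RPM_A × t_A/t_B = 1288 × 50/20 = 64400/20 = 3220.00
B and C share a shaft → RPM_C = RPM_B
Stage 2: RPM_D = RPM_C × t_C/t_D = RPM_A × (t_A×t_C)/(t_B×t_D)
Overall ratio = (50×14)/(20×37) = 700/740
RPM_D = 1288 × 700/740 = 901600/740
≈ 1218.38 RPM

1218.38 RPM


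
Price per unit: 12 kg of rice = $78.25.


Unit rate = total / quantity
= 78.25 / 12
= $6.52 per unit

$6.52 per unit


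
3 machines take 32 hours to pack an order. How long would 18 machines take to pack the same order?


Inverse proportion: x × y = constant
k = 3 × 32 = 96
y₂ = k / 18 = 96 / 18
= 5.33

5.33


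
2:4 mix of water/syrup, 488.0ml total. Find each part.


Total parts = 2 + 4 = 6
water: 488.0 × 2/6 = 162.7ml
syrup: 488.0 × 4/6 = 325.3ml
= 162.7ml and 325.3ml

162.7ml and 325.3ml


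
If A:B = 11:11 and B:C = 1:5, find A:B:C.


Match B: multiply A:B by 1 → 11:11
Multiply B:C by 11 → 11:55
Combined: 11:11:55
GCD = 11
= 1:1:5

1:1:5


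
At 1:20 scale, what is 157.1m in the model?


Model size = real / scale
= 157.1 / 20
= 7.8550 m

7.8550 m


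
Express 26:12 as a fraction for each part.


Total parts = 26 + 12 = 38
First part: 26/38 = 13/19
Second part: 12/38 = 6/19
= 13/19 and 6/19

13/19 and 6/19


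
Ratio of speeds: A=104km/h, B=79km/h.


Ratio = 104:79
GCD = 1
Simplified = 104:79
Time ratio (same distance) = 79:104
Speed ratio = 104:79

104:79


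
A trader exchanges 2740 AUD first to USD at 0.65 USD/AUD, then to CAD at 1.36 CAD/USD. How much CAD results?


Step 1: 2740 AUD × 0.65 = 1781.00 USD
Step 2: 1781.00 USD × 1.36 = 2422.16 CAD
Implied rate AUD→CAD = 0.65 × 1.36 = 0.8840
= 2422.16 CAD

2422.16 CAD


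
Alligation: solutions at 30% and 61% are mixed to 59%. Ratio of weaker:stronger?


Let x parts of 30% mix with y parts of 61%.
30x + 61y = 59(x + y)
30x + 61y = 59x + 59y
x(30 - 59) = y(59 - 61)
x/y = (61 - 59)/(59 - 30) = 2/29
Simplify: 2:29
= 2:29

2:29


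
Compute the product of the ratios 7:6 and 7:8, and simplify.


Compound ratio = (7×7) : (6×8)
= 49:48
GCD = 1
= 49:48

49:48


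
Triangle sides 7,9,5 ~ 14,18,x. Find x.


Scale factor = 14/7 = 2
Missing side = 5 × 2
= 10.0

10.0


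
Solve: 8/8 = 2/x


Cross multiply: 8 × x = 8 × 2
8x = 16
x = 16 / 8
= 2.00

2.00


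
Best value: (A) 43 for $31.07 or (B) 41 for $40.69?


Deal A: $31.07/43 = $0.7226/unit
Deal B: $40.69/41 = $0.9924/unit
A is cheaper per unit
= Deal A

Deal A


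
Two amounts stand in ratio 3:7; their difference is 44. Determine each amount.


Let A = 3k, B = 7k.
7k - 3k = 44
4k = 44 → k = 44/4 = 11
A = 3×11 = 33, B = 7×11 = 77
= A = 33, B = 77

A = 33, B = 77


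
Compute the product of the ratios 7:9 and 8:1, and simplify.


Compound ratio = (7×8) : (9×1)
= 56:9
GCD = 1
= 56:9

56:9


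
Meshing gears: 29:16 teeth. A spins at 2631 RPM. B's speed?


Gear ratio = 29:16 = 29:16
RPM_B = RPM_A × (teeth_A / teeth_B)
= 2631 × (29/16)
= 4768.7 RPM

4768.7 RPM


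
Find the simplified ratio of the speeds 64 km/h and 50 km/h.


Ratio = 64:50
GCD = 2
Simplified = 32:25
Time ratio (same distance) = 25:32
Speed ratio = 32:25

32:25


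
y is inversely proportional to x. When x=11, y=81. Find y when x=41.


Inverse proportion: x × y = constant
k = 11 × 81 = 891
y₂ = k / 41 = 891 / 41
= 21.73

21.73


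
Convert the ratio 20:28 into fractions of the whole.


Total parts = 20 + 28 = 48
First part: 20/48 = 5/12
Second part: 28/48 = 7/12
= 5/12 and 7/12

5/12 and 7/12


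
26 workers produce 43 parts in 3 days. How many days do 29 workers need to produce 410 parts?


Days ∝ work / workers, so d₂ = d₁ × (m₁/m₂) × (w₂/w₁)
Workers factor (inverse): 26/29 ≈ 0.8966
Work factor (direct): 410/43 ≈ 9.5349
d₂ = 3 × 26/29 × 410/43 = (3 × 26 × 410) / (29 × 43) = 31980/1247
≈ 25.65 days

25.65 days


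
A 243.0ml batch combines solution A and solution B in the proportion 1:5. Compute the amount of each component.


Total parts = 1 + 5 = 6
solution A: 243.0 × 1/6 = 40.5ml
solution B: 243.0 × 5/6 = 202.5ml
= 40.5ml and 202.5ml

40.5ml and 202.5ml


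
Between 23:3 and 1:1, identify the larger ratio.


23/3 = 7.6667
1/1 = 1.0000
7.6667 > 1.0000, so 23:3 is greater
= 23:3

23:3


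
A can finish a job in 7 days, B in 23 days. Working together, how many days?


Rate of A = 1/7 per day
Rate of B = 1/23 per day
Combined rate = 1/7 + 1/23 = 30/161 ≈ 0.1863 per day
Days = 1 / combined rate = 161/30
≈ 5.37 days

5.37 days


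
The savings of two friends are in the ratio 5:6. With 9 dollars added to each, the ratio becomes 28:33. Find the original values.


Let A = 5k, B = 6k.
(5k + 9) / (6k + 9) = 28/33
Cross-multiply: 33(5k + 9) = 28(6k + 9)
165k + 297 = 168k + 252
165k - 168k = 252 - 297
-3k = -45
k = -45/-3 = 15
A = 5×15 = 75, B = 6×15 = 90
= A = 75, B = 90

A = 75, B = 90


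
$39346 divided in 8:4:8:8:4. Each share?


Total parts = 8 + 4 + 8 + 8 + 4 = 32
Part 1: 39346 × 8/32 = 9836.50
Part 2: 39346 × 4/32 = 4918.25
Part 3: 39346 × 8/32 = 9836.50
Part 4: 39346 × 8/32 = 9836.50
Part 5: 39346 × 4/32 = 4918.25
= Part 1: $9836.50, Part 2: $4918.25, Part 3: $9836.50, Part 4: $9836.50, Part 5: $4918.25

Part 1: $9836.50, Part 2: $4918.25, Part 3: $9836.50, Part 4: $9836.50, Part 5: $4918.25


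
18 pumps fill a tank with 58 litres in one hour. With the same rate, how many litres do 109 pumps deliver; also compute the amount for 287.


Direct proportion: y/x = constant
k = 58/18 ≈ 3.2222
y at x=109: k × 109 = 58 × 109 / 18 = 6322/18 ≈ 351.22
y at x=287: k × 287 = 58 × 287 / 18 = 16646/18 ≈ 924.78
= 351.22 and 924.78

351.22 and 924.78


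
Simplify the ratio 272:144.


GCD(272, 144) = 16
272/16 : 144/16
= 17:9

17:9


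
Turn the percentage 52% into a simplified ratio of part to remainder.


52% means 52 parts out of 100; remainder = 48
Part : remainder = 52:48
GCD = 4
= 13:12

13:12


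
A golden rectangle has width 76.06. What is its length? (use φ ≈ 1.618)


φ = (1 + √5) / 2 ≈ 1.618
Length = width × φ = 76.06 × 1.618 = 123.06508
≈ 123.07

123.07


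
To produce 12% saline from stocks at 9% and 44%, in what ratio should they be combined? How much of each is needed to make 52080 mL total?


Let x parts of 9% mix with y parts of 44%.
9x + 44y = 12(x + y)
9x + 44y = 12x + 12y
x(9 - 12) = y(12 - 44)
x/y = (44 - 12)/(12 - 9) = 32/3
Simplify: 32:3
Total parts = 35; one part = 52080/35 = 1488.00 mL
9% solution: 32×1488.00 = 47616.00 mL
44% solution: 3×1488.00 = 4464.00 mL
= ratio 32:3; 47616.00 mL and 4464.00 mL

ratio 32:3; 47616.00 mL and 4464.00 mL


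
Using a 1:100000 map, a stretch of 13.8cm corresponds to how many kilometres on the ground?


Real distance = map distance × scale
= 13.8cm × 100000
= 1380000 cm = 13800.0 m
= 13.800 km

13.800 km


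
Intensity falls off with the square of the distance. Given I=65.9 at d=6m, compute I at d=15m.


I₁d₁² = I₂d₂²
I₂ = I₁ × (d₁/d₂)²
= 65.9 × (6/15)²
= 65.9 × 36/225
= 2372.4/225
= 10.5440

10.5440


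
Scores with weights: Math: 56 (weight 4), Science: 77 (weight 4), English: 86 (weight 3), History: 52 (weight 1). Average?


Numerator = 56×4 + 77×4 + 86×3 + 52×1
= 224 + 308 + 258 + 52
= 842
Total weight = 12
Weighted avg = 842/12
= 70.17

70.17


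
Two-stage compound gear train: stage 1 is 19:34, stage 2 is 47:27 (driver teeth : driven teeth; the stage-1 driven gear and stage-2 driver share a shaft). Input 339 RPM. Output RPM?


Stage 1: RPM_B = RPM_A × t_A/t_B = 339 × 19/34 = 6441/34 ≈ 189.44
B and C share a shaft → RPM_C = RPM_B
Stage 2: RPM_D = RPM_C × t_C/t_D = RPM_A × (t_A×t_C)/(t_B×t_D)
Overall ratio = (19×47)/(34×27) = 893/918
RPM_D = 339 × 893/918 = 302727/918
≈ 329.77 RPM

329.77 RPM


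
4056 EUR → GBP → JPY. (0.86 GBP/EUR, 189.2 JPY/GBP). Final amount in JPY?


Step 1: 4056 EUR × 0.86 = 3488.16 GBP
Step 2: 3488.16 GBP × 189.2 = 659959.87 JPY
Implied rate EUR→JPY = 0.86 × 189.2 = 162.7120
= 659959.87 JPY

659959.87 JPY
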